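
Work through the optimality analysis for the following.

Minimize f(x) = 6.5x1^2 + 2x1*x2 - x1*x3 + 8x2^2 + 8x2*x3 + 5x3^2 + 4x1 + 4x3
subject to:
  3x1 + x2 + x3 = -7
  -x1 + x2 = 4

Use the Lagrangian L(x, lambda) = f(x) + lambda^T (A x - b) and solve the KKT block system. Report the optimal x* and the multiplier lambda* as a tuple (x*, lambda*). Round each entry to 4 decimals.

Form the Lagrangian:
  L(x, lambda) = (1/2) x^T Q x + c^T x + lambda^T (A x - b)
Stationarity (grad_x L = 0): Q x + c + A^T lambda = 0.
Primal feasibility: A x = b.

This gives the KKT block system:
  [ Q   A^T ] [ x     ]   [-c ]
  [ A    0  ] [ lambda ] = [ b ]

Solving the linear system:
  x*      = (-2.1533, 1.8467, -2.3869)
  lambda* = (2.9416, -9.0876)
  f(x*)   = 19.3905

x* = (-2.1533, 1.8467, -2.3869), lambda* = (2.9416, -9.0876)


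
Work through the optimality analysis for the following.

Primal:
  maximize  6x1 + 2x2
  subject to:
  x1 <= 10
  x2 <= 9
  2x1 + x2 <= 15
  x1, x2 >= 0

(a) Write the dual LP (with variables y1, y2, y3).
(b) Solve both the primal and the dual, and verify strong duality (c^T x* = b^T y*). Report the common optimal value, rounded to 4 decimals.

The standard primal-dual pair for 'max c^T x s.t. A x <= b, x >= 0' is:
  Dual:  min b^T y  s.t.  A^T y >= c,  y >= 0.

So the dual LP is:
  minimize  10y1 + 9y2 + 15y3
  subject to:
    y1 + 2y3 >= 6
    y2 + y3 >= 2
    y1, y2, y3 >= 0

Solving the primal: x* = (7.5, 0).
  primal value c^T x* = 45.
Solving the dual: y* = (0, 0, 3).
  dual value b^T y* = 45.
Strong duality: c^T x* = b^T y*. Confirmed.

45


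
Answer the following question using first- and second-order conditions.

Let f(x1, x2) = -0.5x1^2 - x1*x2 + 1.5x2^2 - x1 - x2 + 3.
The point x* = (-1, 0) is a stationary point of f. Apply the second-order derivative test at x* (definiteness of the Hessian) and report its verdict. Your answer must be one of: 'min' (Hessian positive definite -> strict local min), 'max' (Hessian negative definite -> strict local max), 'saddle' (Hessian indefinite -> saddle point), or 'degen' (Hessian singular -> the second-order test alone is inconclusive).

Compute the Hessian H = grad^2 f:
  H = [[-1, -1], [-1, 3]]
Verify stationarity: grad f(x*) = H x* + g = (0, 0).
Eigenvalues of H: -1.2361, 3.2361.
Eigenvalues have mixed signs, so H is indefinite -> x* is a saddle point.

saddle


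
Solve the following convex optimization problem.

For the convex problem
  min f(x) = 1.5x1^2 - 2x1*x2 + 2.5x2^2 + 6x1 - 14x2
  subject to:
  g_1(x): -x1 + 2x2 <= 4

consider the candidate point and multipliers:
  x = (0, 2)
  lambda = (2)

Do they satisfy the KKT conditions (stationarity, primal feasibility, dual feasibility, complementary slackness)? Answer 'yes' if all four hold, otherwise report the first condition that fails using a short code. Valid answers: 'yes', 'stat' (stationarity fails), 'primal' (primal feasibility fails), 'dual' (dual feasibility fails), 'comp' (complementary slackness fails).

Gradient of f: grad f(x) = Q x + c = (2, -4)
Constraint values g_i(x) = a_i^T x - b_i:
  g_1((0, 2)) = 0
Stationarity residual: grad f(x) + sum_i lambda_i a_i = (0, 0)
  -> stationarity OK
Primal feasibility (all g_i <= 0): OK
Dual feasibility (all lambda_i >= 0): OK
Complementary slackness (lambda_i * g_i(x) = 0 for all i): OK

Verdict: yes, KKT holds.

yes


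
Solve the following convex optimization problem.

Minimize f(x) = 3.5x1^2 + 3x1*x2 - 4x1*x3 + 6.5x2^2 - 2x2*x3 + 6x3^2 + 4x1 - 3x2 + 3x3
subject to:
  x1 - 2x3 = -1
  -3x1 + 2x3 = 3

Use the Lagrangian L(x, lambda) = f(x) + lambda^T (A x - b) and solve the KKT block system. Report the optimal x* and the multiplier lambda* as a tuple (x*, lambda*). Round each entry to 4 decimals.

Form the Lagrangian:
  L(x, lambda) = (1/2) x^T Q x + c^T x + lambda^T (A x - b)
Stationarity (grad_x L = 0): Q x + c + A^T lambda = 0.
Primal feasibility: A x = b.

This gives the KKT block system:
  [ Q   A^T ] [ x     ]   [-c ]
  [ A    0  ] [ lambda ] = [ b ]

Solving the linear system:
  x*      = (-1, 0.4615, 0)
  lambda* = (3.75, 0.7115)
  f(x*)   = -1.8846

x* = (-1, 0.4615, 0), lambda* = (3.75, 0.7115)


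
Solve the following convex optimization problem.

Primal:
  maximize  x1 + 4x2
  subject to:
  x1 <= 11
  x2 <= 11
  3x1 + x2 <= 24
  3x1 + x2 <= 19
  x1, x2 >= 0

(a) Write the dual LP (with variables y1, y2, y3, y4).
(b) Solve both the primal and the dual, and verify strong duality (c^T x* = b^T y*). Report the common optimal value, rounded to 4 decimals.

The standard primal-dual pair for 'max c^T x s.t. A x <= b, x >= 0' is:
  Dual:  min b^T y  s.t.  A^T y >= c,  y >= 0.

So the dual LP is:
  minimize  11y1 + 11y2 + 24y3 + 19y4
  subject to:
    y1 + 3y3 + 3y4 >= 1
    y2 + y3 + y4 >= 4
    y1, y2, y3, y4 >= 0

Solving the primal: x* = (2.6667, 11).
  primal value c^T x* = 46.6667.
Solving the dual: y* = (0, 3.6667, 0, 0.3333).
  dual value b^T y* = 46.6667.
Strong duality: c^T x* = b^T y*. Confirmed.

46.6667


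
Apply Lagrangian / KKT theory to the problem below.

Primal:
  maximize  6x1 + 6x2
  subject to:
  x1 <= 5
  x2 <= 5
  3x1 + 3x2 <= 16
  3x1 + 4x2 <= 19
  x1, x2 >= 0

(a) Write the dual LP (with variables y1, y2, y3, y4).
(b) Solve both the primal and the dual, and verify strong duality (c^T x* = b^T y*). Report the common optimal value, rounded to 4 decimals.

The standard primal-dual pair for 'max c^T x s.t. A x <= b, x >= 0' is:
  Dual:  min b^T y  s.t.  A^T y >= c,  y >= 0.

So the dual LP is:
  minimize  5y1 + 5y2 + 16y3 + 19y4
  subject to:
    y1 + 3y3 + 3y4 >= 6
    y2 + 3y3 + 4y4 >= 6
    y1, y2, y3, y4 >= 0

Solving the primal: x* = (5, 0.3333).
  primal value c^T x* = 32.
Solving the dual: y* = (0, 0, 2, 0).
  dual value b^T y* = 32.
Strong duality: c^T x* = b^T y*. Confirmed.

32


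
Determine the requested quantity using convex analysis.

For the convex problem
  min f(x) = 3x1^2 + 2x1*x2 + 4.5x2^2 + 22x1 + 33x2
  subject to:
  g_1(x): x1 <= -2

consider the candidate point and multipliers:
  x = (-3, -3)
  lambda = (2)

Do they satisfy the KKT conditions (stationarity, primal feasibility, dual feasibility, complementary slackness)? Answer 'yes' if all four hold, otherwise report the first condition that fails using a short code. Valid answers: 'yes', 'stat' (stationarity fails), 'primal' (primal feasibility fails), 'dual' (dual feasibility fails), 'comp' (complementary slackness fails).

Gradient of f: grad f(x) = Q x + c = (-2, 0)
Constraint values g_i(x) = a_i^T x - b_i:
  g_1((-3, -3)) = -1
Stationarity residual: grad f(x) + sum_i lambda_i a_i = (0, 0)
  -> stationarity OK
Primal feasibility (all g_i <= 0): OK
Dual feasibility (all lambda_i >= 0): OK
Complementary slackness (lambda_i * g_i(x) = 0 for all i): FAILS

Verdict: the first failing condition is complementary_slackness -> comp.

comp


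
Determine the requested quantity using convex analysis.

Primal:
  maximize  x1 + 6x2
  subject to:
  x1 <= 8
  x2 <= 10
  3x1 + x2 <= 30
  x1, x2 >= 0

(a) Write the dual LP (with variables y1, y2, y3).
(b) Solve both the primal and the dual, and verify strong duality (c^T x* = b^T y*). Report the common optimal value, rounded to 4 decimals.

The standard primal-dual pair for 'max c^T x s.t. A x <= b, x >= 0' is:
  Dual:  min b^T y  s.t.  A^T y >= c,  y >= 0.

So the dual LP is:
  minimize  8y1 + 10y2 + 30y3
  subject to:
    y1 + 3y3 >= 1
    y2 + y3 >= 6
    y1, y2, y3 >= 0

Solving the primal: x* = (6.6667, 10).
  primal value c^T x* = 66.6667.
Solving the dual: y* = (0, 5.6667, 0.3333).
  dual value b^T y* = 66.6667.
Strong duality: c^T x* = b^T y*. Confirmed.

66.6667


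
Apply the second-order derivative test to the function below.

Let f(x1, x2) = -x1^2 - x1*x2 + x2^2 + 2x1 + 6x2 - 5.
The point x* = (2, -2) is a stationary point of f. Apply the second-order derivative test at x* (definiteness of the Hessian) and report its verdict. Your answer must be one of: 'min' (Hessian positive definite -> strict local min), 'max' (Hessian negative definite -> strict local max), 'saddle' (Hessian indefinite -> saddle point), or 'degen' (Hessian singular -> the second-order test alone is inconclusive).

Compute the Hessian H = grad^2 f:
  H = [[-2, -1], [-1, 2]]
Verify stationarity: grad f(x*) = H x* + g = (0, 0).
Eigenvalues of H: -2.2361, 2.2361.
Eigenvalues have mixed signs, so H is indefinite -> x* is a saddle point.

saddle


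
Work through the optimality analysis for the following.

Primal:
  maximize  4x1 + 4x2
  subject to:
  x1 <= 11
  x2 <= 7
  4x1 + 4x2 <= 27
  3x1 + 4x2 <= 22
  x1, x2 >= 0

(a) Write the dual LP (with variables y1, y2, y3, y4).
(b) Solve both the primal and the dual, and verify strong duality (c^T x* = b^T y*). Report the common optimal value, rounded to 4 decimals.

The standard primal-dual pair for 'max c^T x s.t. A x <= b, x >= 0' is:
  Dual:  min b^T y  s.t.  A^T y >= c,  y >= 0.

So the dual LP is:
  minimize  11y1 + 7y2 + 27y3 + 22y4
  subject to:
    y1 + 4y3 + 3y4 >= 4
    y2 + 4y3 + 4y4 >= 4
    y1, y2, y3, y4 >= 0

Solving the primal: x* = (6.75, 0).
  primal value c^T x* = 27.
Solving the dual: y* = (0, 0, 1, 0).
  dual value b^T y* = 27.
Strong duality: c^T x* = b^T y*. Confirmed.

27


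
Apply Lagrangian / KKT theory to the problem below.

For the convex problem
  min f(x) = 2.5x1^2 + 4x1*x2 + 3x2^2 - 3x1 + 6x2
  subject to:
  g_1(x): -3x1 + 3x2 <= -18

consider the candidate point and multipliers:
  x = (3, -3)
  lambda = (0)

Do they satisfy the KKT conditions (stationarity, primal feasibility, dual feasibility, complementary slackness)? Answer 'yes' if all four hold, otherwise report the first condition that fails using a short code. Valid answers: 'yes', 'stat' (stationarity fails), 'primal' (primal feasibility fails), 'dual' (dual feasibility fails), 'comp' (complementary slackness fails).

Gradient of f: grad f(x) = Q x + c = (0, 0)
Constraint values g_i(x) = a_i^T x - b_i:
  g_1((3, -3)) = 0
Stationarity residual: grad f(x) + sum_i lambda_i a_i = (0, 0)
  -> stationarity OK
Primal feasibility (all g_i <= 0): OK
Dual feasibility (all lambda_i >= 0): OK
Complementary slackness (lambda_i * g_i(x) = 0 for all i): OK

Verdict: yes, KKT holds.

yes


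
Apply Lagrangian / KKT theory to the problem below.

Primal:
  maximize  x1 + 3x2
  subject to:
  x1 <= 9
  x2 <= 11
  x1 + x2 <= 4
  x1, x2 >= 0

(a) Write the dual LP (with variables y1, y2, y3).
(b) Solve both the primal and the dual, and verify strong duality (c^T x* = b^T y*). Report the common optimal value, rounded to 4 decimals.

The standard primal-dual pair for 'max c^T x s.t. A x <= b, x >= 0' is:
  Dual:  min b^T y  s.t.  A^T y >= c,  y >= 0.

So the dual LP is:
  minimize  9y1 + 11y2 + 4y3
  subject to:
    y1 + y3 >= 1
    y2 + y3 >= 3
    y1, y2, y3 >= 0

Solving the primal: x* = (0, 4).
  primal value c^T x* = 12.
Solving the dual: y* = (0, 0, 3).
  dual value b^T y* = 12.
Strong duality: c^T x* = b^T y*. Confirmed.

12


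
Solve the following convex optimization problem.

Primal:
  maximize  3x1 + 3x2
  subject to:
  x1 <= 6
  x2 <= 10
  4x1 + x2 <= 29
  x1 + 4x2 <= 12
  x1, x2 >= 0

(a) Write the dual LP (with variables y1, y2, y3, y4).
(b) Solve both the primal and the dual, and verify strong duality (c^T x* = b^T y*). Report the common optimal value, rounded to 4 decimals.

The standard primal-dual pair for 'max c^T x s.t. A x <= b, x >= 0' is:
  Dual:  min b^T y  s.t.  A^T y >= c,  y >= 0.

So the dual LP is:
  minimize  6y1 + 10y2 + 29y3 + 12y4
  subject to:
    y1 + 4y3 + y4 >= 3
    y2 + y3 + 4y4 >= 3
    y1, y2, y3, y4 >= 0

Solving the primal: x* = (6, 1.5).
  primal value c^T x* = 22.5.
Solving the dual: y* = (2.25, 0, 0, 0.75).
  dual value b^T y* = 22.5.
Strong duality: c^T x* = b^T y*. Confirmed.

22.5


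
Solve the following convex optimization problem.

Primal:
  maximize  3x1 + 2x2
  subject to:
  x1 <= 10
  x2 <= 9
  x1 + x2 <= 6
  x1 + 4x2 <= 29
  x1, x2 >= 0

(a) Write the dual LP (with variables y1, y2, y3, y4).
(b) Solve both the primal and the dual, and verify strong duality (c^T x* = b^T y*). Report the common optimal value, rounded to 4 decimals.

The standard primal-dual pair for 'max c^T x s.t. A x <= b, x >= 0' is:
  Dual:  min b^T y  s.t.  A^T y >= c,  y >= 0.

So the dual LP is:
  minimize  10y1 + 9y2 + 6y3 + 29y4
  subject to:
    y1 + y3 + y4 >= 3
    y2 + y3 + 4y4 >= 2
    y1, y2, y3, y4 >= 0

Solving the primal: x* = (6, 0).
  primal value c^T x* = 18.
Solving the dual: y* = (0, 0, 3, 0).
  dual value b^T y* = 18.
Strong duality: c^T x* = b^T y*. Confirmed.

18


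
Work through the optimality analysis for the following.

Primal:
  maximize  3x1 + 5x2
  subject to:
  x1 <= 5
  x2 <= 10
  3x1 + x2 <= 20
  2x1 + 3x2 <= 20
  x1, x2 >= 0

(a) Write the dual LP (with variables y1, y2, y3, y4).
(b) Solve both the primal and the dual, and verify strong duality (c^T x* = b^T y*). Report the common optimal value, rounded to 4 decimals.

The standard primal-dual pair for 'max c^T x s.t. A x <= b, x >= 0' is:
  Dual:  min b^T y  s.t.  A^T y >= c,  y >= 0.

So the dual LP is:
  minimize  5y1 + 10y2 + 20y3 + 20y4
  subject to:
    y1 + 3y3 + 2y4 >= 3
    y2 + y3 + 3y4 >= 5
    y1, y2, y3, y4 >= 0

Solving the primal: x* = (0, 6.6667).
  primal value c^T x* = 33.3333.
Solving the dual: y* = (0, 0, 0, 1.6667).
  dual value b^T y* = 33.3333.
Strong duality: c^T x* = b^T y*. Confirmed.

33.3333


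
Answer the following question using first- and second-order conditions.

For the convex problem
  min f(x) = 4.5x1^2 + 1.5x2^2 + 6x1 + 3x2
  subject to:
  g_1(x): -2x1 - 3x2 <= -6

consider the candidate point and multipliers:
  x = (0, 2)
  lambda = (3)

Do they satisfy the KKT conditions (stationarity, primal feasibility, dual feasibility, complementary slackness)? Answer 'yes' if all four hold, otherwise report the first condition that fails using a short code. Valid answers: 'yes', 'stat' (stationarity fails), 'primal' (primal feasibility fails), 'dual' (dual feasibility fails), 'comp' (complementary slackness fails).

Gradient of f: grad f(x) = Q x + c = (6, 9)
Constraint values g_i(x) = a_i^T x - b_i:
  g_1((0, 2)) = 0
Stationarity residual: grad f(x) + sum_i lambda_i a_i = (0, 0)
  -> stationarity OK
Primal feasibility (all g_i <= 0): OK
Dual feasibility (all lambda_i >= 0): OK
Complementary slackness (lambda_i * g_i(x) = 0 for all i): OK

Verdict: yes, KKT holds.

yes


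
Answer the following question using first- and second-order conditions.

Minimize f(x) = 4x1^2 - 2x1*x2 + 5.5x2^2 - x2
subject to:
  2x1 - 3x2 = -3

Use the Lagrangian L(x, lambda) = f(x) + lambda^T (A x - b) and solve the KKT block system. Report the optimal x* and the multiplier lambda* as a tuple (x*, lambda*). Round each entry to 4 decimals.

Form the Lagrangian:
  L(x, lambda) = (1/2) x^T Q x + c^T x + lambda^T (A x - b)
Stationarity (grad_x L = 0): Q x + c + A^T lambda = 0.
Primal feasibility: A x = b.

This gives the KKT block system:
  [ Q   A^T ] [ x     ]   [-c ]
  [ A    0  ] [ lambda ] = [ b ]

Solving the linear system:
  x*      = (-0.4565, 0.6957)
  lambda* = (2.5217)
  f(x*)   = 3.4348

x* = (-0.4565, 0.6957), lambda* = (2.5217)


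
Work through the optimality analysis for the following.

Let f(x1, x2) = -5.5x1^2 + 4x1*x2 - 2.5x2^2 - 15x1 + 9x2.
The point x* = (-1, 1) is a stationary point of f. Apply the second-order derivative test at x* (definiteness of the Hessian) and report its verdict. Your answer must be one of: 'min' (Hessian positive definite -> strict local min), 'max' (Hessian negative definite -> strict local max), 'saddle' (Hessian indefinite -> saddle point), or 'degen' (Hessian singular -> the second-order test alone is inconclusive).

Compute the Hessian H = grad^2 f:
  H = [[-11, 4], [4, -5]]
Verify stationarity: grad f(x*) = H x* + g = (0, 0).
Eigenvalues of H: -13, -3.
Both eigenvalues < 0, so H is negative definite -> x* is a strict local max.

max


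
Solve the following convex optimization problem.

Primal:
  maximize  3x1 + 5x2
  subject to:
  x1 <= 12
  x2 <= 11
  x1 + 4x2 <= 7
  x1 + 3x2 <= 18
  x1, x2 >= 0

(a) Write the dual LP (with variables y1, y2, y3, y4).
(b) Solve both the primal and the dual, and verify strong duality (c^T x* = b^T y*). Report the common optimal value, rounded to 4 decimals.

The standard primal-dual pair for 'max c^T x s.t. A x <= b, x >= 0' is:
  Dual:  min b^T y  s.t.  A^T y >= c,  y >= 0.

So the dual LP is:
  minimize  12y1 + 11y2 + 7y3 + 18y4
  subject to:
    y1 + y3 + y4 >= 3
    y2 + 4y3 + 3y4 >= 5
    y1, y2, y3, y4 >= 0

Solving the primal: x* = (7, 0).
  primal value c^T x* = 21.
Solving the dual: y* = (0, 0, 3, 0).
  dual value b^T y* = 21.
Strong duality: c^T x* = b^T y*. Confirmed.

21


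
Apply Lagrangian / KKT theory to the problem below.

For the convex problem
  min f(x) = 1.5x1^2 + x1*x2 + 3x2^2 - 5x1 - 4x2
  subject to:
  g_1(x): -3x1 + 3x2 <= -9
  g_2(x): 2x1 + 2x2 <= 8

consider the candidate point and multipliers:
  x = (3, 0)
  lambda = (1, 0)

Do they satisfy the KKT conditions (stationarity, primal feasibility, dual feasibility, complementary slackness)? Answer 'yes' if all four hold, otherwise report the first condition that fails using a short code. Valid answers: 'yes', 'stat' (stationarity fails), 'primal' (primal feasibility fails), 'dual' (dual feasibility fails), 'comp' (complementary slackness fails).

Gradient of f: grad f(x) = Q x + c = (4, -1)
Constraint values g_i(x) = a_i^T x - b_i:
  g_1((3, 0)) = 0
  g_2((3, 0)) = -2
Stationarity residual: grad f(x) + sum_i lambda_i a_i = (1, 2)
  -> stationarity FAILS
Primal feasibility (all g_i <= 0): OK
Dual feasibility (all lambda_i >= 0): OK
Complementary slackness (lambda_i * g_i(x) = 0 for all i): OK

Verdict: the first failing condition is stationarity -> stat.

stat


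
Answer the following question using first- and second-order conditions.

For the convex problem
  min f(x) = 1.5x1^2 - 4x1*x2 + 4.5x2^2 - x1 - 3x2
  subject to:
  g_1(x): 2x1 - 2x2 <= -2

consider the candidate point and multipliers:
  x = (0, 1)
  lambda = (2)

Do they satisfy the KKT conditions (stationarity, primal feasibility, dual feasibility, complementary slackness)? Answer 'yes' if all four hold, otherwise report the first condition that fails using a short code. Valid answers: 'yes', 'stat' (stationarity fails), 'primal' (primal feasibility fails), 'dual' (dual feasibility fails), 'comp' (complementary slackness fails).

Gradient of f: grad f(x) = Q x + c = (-5, 6)
Constraint values g_i(x) = a_i^T x - b_i:
  g_1((0, 1)) = 0
Stationarity residual: grad f(x) + sum_i lambda_i a_i = (-1, 2)
  -> stationarity FAILS
Primal feasibility (all g_i <= 0): OK
Dual feasibility (all lambda_i >= 0): OK
Complementary slackness (lambda_i * g_i(x) = 0 for all i): OK

Verdict: the first failing condition is stationarity -> stat.

stat


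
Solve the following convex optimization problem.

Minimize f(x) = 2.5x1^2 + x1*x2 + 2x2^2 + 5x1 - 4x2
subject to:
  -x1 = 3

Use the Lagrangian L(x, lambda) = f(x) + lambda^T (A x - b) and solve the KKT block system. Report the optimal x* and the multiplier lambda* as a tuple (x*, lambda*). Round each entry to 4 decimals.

Form the Lagrangian:
  L(x, lambda) = (1/2) x^T Q x + c^T x + lambda^T (A x - b)
Stationarity (grad_x L = 0): Q x + c + A^T lambda = 0.
Primal feasibility: A x = b.

This gives the KKT block system:
  [ Q   A^T ] [ x     ]   [-c ]
  [ A    0  ] [ lambda ] = [ b ]

Solving the linear system:
  x*      = (-3, 1.75)
  lambda* = (-8.25)
  f(x*)   = 1.375

x* = (-3, 1.75), lambda* = (-8.25)


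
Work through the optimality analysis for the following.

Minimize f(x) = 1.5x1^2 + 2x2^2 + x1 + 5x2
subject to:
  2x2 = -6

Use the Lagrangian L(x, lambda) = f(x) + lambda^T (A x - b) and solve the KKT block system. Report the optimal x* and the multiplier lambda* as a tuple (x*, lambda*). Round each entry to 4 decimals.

Form the Lagrangian:
  L(x, lambda) = (1/2) x^T Q x + c^T x + lambda^T (A x - b)
Stationarity (grad_x L = 0): Q x + c + A^T lambda = 0.
Primal feasibility: A x = b.

This gives the KKT block system:
  [ Q   A^T ] [ x     ]   [-c ]
  [ A    0  ] [ lambda ] = [ b ]

Solving the linear system:
  x*      = (-0.3333, -3)
  lambda* = (3.5)
  f(x*)   = 2.8333

x* = (-0.3333, -3), lambda* = (3.5)


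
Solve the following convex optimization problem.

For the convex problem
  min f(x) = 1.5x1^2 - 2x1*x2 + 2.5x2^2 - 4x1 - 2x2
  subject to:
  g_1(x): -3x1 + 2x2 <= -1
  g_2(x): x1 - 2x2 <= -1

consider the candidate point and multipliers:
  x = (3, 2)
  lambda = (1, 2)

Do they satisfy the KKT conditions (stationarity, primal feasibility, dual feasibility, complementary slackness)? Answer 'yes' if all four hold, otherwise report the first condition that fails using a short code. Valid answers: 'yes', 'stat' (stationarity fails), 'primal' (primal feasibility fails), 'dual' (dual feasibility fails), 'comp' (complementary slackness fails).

Gradient of f: grad f(x) = Q x + c = (1, 2)
Constraint values g_i(x) = a_i^T x - b_i:
  g_1((3, 2)) = -4
  g_2((3, 2)) = 0
Stationarity residual: grad f(x) + sum_i lambda_i a_i = (0, 0)
  -> stationarity OK
Primal feasibility (all g_i <= 0): OK
Dual feasibility (all lambda_i >= 0): OK
Complementary slackness (lambda_i * g_i(x) = 0 for all i): FAILS

Verdict: the first failing condition is complementary_slackness -> comp.

comp


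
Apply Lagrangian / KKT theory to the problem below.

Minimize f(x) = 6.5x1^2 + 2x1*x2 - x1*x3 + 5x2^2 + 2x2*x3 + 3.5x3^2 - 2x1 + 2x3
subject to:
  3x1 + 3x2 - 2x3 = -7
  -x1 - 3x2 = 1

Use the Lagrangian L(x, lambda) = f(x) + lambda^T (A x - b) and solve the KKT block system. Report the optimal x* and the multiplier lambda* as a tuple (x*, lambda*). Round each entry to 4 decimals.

Form the Lagrangian:
  L(x, lambda) = (1/2) x^T Q x + c^T x + lambda^T (A x - b)
Stationarity (grad_x L = 0): Q x + c + A^T lambda = 0.
Primal feasibility: A x = b.

This gives the KKT block system:
  [ Q   A^T ] [ x     ]   [-c ]
  [ A    0  ] [ lambda ] = [ b ]

Solving the linear system:
  x*      = (-0.9595, -0.0135, 2.0405)
  lambda* = (8.6081, 9.2838)
  f(x*)   = 28.4865

x* = (-0.9595, -0.0135, 2.0405), lambda* = (8.6081, 9.2838)


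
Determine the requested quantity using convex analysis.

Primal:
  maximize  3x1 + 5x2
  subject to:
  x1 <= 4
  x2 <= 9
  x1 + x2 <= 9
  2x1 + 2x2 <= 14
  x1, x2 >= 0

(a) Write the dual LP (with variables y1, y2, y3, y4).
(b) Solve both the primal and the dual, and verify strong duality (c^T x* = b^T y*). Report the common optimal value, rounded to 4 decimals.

The standard primal-dual pair for 'max c^T x s.t. A x <= b, x >= 0' is:
  Dual:  min b^T y  s.t.  A^T y >= c,  y >= 0.

So the dual LP is:
  minimize  4y1 + 9y2 + 9y3 + 14y4
  subject to:
    y1 + y3 + 2y4 >= 3
    y2 + y3 + 2y4 >= 5
    y1, y2, y3, y4 >= 0

Solving the primal: x* = (0, 7).
  primal value c^T x* = 35.
Solving the dual: y* = (0, 0, 0, 2.5).
  dual value b^T y* = 35.
Strong duality: c^T x* = b^T y*. Confirmed.

35


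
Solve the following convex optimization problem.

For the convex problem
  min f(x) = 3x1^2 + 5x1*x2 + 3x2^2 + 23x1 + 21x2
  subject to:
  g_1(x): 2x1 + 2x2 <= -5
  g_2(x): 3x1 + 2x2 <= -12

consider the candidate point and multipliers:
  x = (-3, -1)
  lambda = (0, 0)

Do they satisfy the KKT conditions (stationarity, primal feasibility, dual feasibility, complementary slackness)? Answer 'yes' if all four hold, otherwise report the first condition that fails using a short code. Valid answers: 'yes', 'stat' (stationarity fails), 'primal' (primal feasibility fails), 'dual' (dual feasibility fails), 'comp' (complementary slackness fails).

Gradient of f: grad f(x) = Q x + c = (0, 0)
Constraint values g_i(x) = a_i^T x - b_i:
  g_1((-3, -1)) = -3
  g_2((-3, -1)) = 1
Stationarity residual: grad f(x) + sum_i lambda_i a_i = (0, 0)
  -> stationarity OK
Primal feasibility (all g_i <= 0): FAILS
Dual feasibility (all lambda_i >= 0): OK
Complementary slackness (lambda_i * g_i(x) = 0 for all i): OK

Verdict: the first failing condition is primal_feasibility -> primal.

primal


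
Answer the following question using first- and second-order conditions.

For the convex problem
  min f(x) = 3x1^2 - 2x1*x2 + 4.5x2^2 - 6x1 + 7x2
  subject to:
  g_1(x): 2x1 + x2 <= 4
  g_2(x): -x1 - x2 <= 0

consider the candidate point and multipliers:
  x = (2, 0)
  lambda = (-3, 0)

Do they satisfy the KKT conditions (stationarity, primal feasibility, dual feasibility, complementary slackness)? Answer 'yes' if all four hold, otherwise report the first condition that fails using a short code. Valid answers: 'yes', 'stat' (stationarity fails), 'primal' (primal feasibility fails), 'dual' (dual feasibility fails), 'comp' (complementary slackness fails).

Gradient of f: grad f(x) = Q x + c = (6, 3)
Constraint values g_i(x) = a_i^T x - b_i:
  g_1((2, 0)) = 0
  g_2((2, 0)) = -2
Stationarity residual: grad f(x) + sum_i lambda_i a_i = (0, 0)
  -> stationarity OK
Primal feasibility (all g_i <= 0): OK
Dual feasibility (all lambda_i >= 0): FAILS
Complementary slackness (lambda_i * g_i(x) = 0 for all i): OK

Verdict: the first failing condition is dual_feasibility -> dual.

dual


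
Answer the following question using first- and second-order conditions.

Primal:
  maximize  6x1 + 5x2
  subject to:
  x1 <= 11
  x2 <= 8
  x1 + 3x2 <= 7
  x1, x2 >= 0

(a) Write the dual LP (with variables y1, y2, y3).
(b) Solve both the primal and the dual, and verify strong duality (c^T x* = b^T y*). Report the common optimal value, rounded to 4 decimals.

The standard primal-dual pair for 'max c^T x s.t. A x <= b, x >= 0' is:
  Dual:  min b^T y  s.t.  A^T y >= c,  y >= 0.

So the dual LP is:
  minimize  11y1 + 8y2 + 7y3
  subject to:
    y1 + y3 >= 6
    y2 + 3y3 >= 5
    y1, y2, y3 >= 0

Solving the primal: x* = (7, 0).
  primal value c^T x* = 42.
Solving the dual: y* = (0, 0, 6).
  dual value b^T y* = 42.
Strong duality: c^T x* = b^T y*. Confirmed.

42


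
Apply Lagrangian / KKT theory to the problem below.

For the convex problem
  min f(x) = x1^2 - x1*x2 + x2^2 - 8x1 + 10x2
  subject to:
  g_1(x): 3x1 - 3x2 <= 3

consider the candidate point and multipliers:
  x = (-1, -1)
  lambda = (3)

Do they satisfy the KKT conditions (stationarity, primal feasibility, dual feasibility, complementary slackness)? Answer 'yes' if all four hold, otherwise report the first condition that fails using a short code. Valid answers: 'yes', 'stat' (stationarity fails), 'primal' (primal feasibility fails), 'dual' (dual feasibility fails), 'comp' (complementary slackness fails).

Gradient of f: grad f(x) = Q x + c = (-9, 9)
Constraint values g_i(x) = a_i^T x - b_i:
  g_1((-1, -1)) = -3
Stationarity residual: grad f(x) + sum_i lambda_i a_i = (0, 0)
  -> stationarity OK
Primal feasibility (all g_i <= 0): OK
Dual feasibility (all lambda_i >= 0): OK
Complementary slackness (lambda_i * g_i(x) = 0 for all i): FAILS

Verdict: the first failing condition is complementary_slackness -> comp.

comp


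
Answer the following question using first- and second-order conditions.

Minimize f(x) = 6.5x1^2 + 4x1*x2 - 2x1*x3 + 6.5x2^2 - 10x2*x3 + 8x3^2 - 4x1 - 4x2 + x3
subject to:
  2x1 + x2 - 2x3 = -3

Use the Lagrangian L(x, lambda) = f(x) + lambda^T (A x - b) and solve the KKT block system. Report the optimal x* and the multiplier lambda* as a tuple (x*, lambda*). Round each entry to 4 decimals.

Form the Lagrangian:
  L(x, lambda) = (1/2) x^T Q x + c^T x + lambda^T (A x - b)
Stationarity (grad_x L = 0): Q x + c + A^T lambda = 0.
Primal feasibility: A x = b.

This gives the KKT block system:
  [ Q   A^T ] [ x     ]   [-c ]
  [ A    0  ] [ lambda ] = [ b ]

Solving the linear system:
  x*      = (-0.7615, 1.0374, 1.2572)
  lambda* = (6.1322)
  f(x*)   = 9.2751

x* = (-0.7615, 1.0374, 1.2572), lambda* = (6.1322)


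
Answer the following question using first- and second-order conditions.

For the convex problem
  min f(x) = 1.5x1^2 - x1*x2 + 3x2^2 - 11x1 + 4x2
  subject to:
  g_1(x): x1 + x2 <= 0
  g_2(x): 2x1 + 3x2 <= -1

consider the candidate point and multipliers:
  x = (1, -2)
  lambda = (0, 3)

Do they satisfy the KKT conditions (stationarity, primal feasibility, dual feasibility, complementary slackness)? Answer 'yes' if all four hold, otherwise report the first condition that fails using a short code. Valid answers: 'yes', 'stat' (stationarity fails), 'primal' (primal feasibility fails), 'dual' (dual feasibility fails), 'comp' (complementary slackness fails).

Gradient of f: grad f(x) = Q x + c = (-6, -9)
Constraint values g_i(x) = a_i^T x - b_i:
  g_1((1, -2)) = -1
  g_2((1, -2)) = -3
Stationarity residual: grad f(x) + sum_i lambda_i a_i = (0, 0)
  -> stationarity OK
Primal feasibility (all g_i <= 0): OK
Dual feasibility (all lambda_i >= 0): OK
Complementary slackness (lambda_i * g_i(x) = 0 for all i): FAILS

Verdict: the first failing condition is complementary_slackness -> comp.

comp


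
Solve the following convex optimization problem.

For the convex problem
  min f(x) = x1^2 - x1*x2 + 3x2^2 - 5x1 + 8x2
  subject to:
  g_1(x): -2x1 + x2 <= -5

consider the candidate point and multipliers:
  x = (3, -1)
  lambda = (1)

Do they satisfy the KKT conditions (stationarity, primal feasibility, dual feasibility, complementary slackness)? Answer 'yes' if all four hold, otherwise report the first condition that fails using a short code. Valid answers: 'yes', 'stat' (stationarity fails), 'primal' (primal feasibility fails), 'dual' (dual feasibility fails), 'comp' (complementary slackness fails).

Gradient of f: grad f(x) = Q x + c = (2, -1)
Constraint values g_i(x) = a_i^T x - b_i:
  g_1((3, -1)) = -2
Stationarity residual: grad f(x) + sum_i lambda_i a_i = (0, 0)
  -> stationarity OK
Primal feasibility (all g_i <= 0): OK
Dual feasibility (all lambda_i >= 0): OK
Complementary slackness (lambda_i * g_i(x) = 0 for all i): FAILS

Verdict: the first failing condition is complementary_slackness -> comp.

comp


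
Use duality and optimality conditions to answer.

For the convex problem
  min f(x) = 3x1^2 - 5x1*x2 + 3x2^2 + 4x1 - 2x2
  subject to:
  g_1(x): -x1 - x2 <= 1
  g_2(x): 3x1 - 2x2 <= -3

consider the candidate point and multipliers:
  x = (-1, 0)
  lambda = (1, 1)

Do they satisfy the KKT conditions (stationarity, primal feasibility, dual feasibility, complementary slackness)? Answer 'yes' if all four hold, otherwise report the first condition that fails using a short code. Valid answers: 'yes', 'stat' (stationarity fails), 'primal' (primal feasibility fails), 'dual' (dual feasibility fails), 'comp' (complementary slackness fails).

Gradient of f: grad f(x) = Q x + c = (-2, 3)
Constraint values g_i(x) = a_i^T x - b_i:
  g_1((-1, 0)) = 0
  g_2((-1, 0)) = 0
Stationarity residual: grad f(x) + sum_i lambda_i a_i = (0, 0)
  -> stationarity OK
Primal feasibility (all g_i <= 0): OK
Dual feasibility (all lambda_i >= 0): OK
Complementary slackness (lambda_i * g_i(x) = 0 for all i): OK

Verdict: yes, KKT holds.

yes


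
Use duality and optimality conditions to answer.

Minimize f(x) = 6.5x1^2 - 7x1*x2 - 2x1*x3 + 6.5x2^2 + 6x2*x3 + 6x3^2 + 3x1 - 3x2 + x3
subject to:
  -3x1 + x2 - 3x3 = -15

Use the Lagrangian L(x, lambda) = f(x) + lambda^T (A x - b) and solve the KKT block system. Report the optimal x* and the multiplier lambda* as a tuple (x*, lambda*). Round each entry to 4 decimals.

Form the Lagrangian:
  L(x, lambda) = (1/2) x^T Q x + c^T x + lambda^T (A x - b)
Stationarity (grad_x L = 0): Q x + c + A^T lambda = 0.
Primal feasibility: A x = b.

This gives the KKT block system:
  [ Q   A^T ] [ x     ]   [-c ]
  [ A    0  ] [ lambda ] = [ b ]

Solving the linear system:
  x*      = (1.8694, -0.7804, 2.8704)
  lambda* = (9.0081)
  f(x*)   = 72.9706

x* = (1.8694, -0.7804, 2.8704), lambda* = (9.0081)


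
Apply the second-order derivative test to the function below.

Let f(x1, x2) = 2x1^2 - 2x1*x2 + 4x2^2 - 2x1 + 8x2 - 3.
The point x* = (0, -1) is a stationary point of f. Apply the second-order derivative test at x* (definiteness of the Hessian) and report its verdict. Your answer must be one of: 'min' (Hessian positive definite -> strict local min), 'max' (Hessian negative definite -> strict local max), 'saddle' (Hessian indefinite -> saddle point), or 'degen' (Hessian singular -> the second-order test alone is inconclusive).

Compute the Hessian H = grad^2 f:
  H = [[4, -2], [-2, 8]]
Verify stationarity: grad f(x*) = H x* + g = (0, 0).
Eigenvalues of H: 3.1716, 8.8284.
Both eigenvalues > 0, so H is positive definite -> x* is a strict local min.

min


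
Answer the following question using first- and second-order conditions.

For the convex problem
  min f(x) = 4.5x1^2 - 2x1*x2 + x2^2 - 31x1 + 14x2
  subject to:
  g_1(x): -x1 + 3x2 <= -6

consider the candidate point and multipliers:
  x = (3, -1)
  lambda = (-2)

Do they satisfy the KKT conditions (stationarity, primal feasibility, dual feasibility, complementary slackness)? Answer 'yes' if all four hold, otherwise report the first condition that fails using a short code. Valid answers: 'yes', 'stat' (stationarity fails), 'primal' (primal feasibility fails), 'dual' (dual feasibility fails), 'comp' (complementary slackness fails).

Gradient of f: grad f(x) = Q x + c = (-2, 6)
Constraint values g_i(x) = a_i^T x - b_i:
  g_1((3, -1)) = 0
Stationarity residual: grad f(x) + sum_i lambda_i a_i = (0, 0)
  -> stationarity OK
Primal feasibility (all g_i <= 0): OK
Dual feasibility (all lambda_i >= 0): FAILS
Complementary slackness (lambda_i * g_i(x) = 0 for all i): OK

Verdict: the first failing condition is dual_feasibility -> dual.

dual


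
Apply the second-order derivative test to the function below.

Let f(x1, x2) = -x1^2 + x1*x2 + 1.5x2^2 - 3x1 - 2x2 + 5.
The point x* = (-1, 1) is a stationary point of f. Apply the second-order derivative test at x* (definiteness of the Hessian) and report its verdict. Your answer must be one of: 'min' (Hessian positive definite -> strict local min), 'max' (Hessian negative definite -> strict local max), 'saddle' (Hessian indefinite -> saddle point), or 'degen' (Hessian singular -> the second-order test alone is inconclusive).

Compute the Hessian H = grad^2 f:
  H = [[-2, 1], [1, 3]]
Verify stationarity: grad f(x*) = H x* + g = (0, 0).
Eigenvalues of H: -2.1926, 3.1926.
Eigenvalues have mixed signs, so H is indefinite -> x* is a saddle point.

saddle


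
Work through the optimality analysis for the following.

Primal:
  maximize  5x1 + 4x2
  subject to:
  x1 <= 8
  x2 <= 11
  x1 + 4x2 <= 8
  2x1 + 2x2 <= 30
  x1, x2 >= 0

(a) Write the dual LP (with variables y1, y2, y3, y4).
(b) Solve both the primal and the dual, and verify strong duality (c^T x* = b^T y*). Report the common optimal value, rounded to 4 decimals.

The standard primal-dual pair for 'max c^T x s.t. A x <= b, x >= 0' is:
  Dual:  min b^T y  s.t.  A^T y >= c,  y >= 0.

So the dual LP is:
  minimize  8y1 + 11y2 + 8y3 + 30y4
  subject to:
    y1 + y3 + 2y4 >= 5
    y2 + 4y3 + 2y4 >= 4
    y1, y2, y3, y4 >= 0

Solving the primal: x* = (8, 0).
  primal value c^T x* = 40.
Solving the dual: y* = (4, 0, 1, 0).
  dual value b^T y* = 40.
Strong duality: c^T x* = b^T y*. Confirmed.

40


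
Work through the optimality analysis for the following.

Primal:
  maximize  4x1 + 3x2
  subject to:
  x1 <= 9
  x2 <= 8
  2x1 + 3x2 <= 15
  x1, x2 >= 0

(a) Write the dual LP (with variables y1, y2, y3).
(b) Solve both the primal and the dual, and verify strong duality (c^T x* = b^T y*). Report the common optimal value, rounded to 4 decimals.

The standard primal-dual pair for 'max c^T x s.t. A x <= b, x >= 0' is:
  Dual:  min b^T y  s.t.  A^T y >= c,  y >= 0.

So the dual LP is:
  minimize  9y1 + 8y2 + 15y3
  subject to:
    y1 + 2y3 >= 4
    y2 + 3y3 >= 3
    y1, y2, y3 >= 0

Solving the primal: x* = (7.5, 0).
  primal value c^T x* = 30.
Solving the dual: y* = (0, 0, 2).
  dual value b^T y* = 30.
Strong duality: c^T x* = b^T y*. Confirmed.

30


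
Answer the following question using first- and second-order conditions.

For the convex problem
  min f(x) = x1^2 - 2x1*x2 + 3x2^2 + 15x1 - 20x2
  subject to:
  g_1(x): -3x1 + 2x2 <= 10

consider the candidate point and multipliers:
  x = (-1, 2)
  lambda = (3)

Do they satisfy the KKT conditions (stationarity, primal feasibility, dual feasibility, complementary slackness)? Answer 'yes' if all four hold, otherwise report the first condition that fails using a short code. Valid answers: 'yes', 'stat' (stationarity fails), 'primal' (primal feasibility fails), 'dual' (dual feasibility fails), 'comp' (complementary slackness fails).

Gradient of f: grad f(x) = Q x + c = (9, -6)
Constraint values g_i(x) = a_i^T x - b_i:
  g_1((-1, 2)) = -3
Stationarity residual: grad f(x) + sum_i lambda_i a_i = (0, 0)
  -> stationarity OK
Primal feasibility (all g_i <= 0): OK
Dual feasibility (all lambda_i >= 0): OK
Complementary slackness (lambda_i * g_i(x) = 0 for all i): FAILS

Verdict: the first failing condition is complementary_slackness -> comp.

comp


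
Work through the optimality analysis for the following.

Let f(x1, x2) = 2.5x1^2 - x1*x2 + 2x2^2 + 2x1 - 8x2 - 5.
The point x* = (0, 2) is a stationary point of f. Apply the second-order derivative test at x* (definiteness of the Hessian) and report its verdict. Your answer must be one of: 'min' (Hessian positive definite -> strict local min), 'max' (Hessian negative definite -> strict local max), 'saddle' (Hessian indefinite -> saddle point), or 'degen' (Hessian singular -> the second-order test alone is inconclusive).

Compute the Hessian H = grad^2 f:
  H = [[5, -1], [-1, 4]]
Verify stationarity: grad f(x*) = H x* + g = (0, 0).
Eigenvalues of H: 3.382, 5.618.
Both eigenvalues > 0, so H is positive definite -> x* is a strict local min.

min


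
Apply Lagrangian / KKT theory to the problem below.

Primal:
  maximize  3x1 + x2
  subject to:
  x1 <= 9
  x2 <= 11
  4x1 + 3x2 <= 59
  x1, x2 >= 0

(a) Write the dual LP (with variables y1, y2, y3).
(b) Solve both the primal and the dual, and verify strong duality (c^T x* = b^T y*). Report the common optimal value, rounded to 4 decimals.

The standard primal-dual pair for 'max c^T x s.t. A x <= b, x >= 0' is:
  Dual:  min b^T y  s.t.  A^T y >= c,  y >= 0.

So the dual LP is:
  minimize  9y1 + 11y2 + 59y3
  subject to:
    y1 + 4y3 >= 3
    y2 + 3y3 >= 1
    y1, y2, y3 >= 0

Solving the primal: x* = (9, 7.6667).
  primal value c^T x* = 34.6667.
Solving the dual: y* = (1.6667, 0, 0.3333).
  dual value b^T y* = 34.6667.
Strong duality: c^T x* = b^T y*. Confirmed.

34.6667


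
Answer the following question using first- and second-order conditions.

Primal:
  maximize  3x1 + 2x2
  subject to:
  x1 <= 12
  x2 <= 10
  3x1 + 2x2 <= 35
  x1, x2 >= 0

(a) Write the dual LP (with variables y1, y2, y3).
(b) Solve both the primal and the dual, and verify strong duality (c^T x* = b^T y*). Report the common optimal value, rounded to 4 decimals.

The standard primal-dual pair for 'max c^T x s.t. A x <= b, x >= 0' is:
  Dual:  min b^T y  s.t.  A^T y >= c,  y >= 0.

So the dual LP is:
  minimize  12y1 + 10y2 + 35y3
  subject to:
    y1 + 3y3 >= 3
    y2 + 2y3 >= 2
    y1, y2, y3 >= 0

Solving the primal: x* = (11.6667, 0).
  primal value c^T x* = 35.
Solving the dual: y* = (0, 0, 1).
  dual value b^T y* = 35.
Strong duality: c^T x* = b^T y*. Confirmed.

35


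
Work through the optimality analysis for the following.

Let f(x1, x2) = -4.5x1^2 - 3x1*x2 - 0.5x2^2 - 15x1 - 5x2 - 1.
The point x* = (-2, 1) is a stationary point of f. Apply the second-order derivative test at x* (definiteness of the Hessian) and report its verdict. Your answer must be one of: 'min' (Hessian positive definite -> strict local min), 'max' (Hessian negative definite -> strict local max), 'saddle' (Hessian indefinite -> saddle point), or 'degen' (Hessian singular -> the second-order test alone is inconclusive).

Compute the Hessian H = grad^2 f:
  H = [[-9, -3], [-3, -1]]
Verify stationarity: grad f(x*) = H x* + g = (0, 0).
Eigenvalues of H: -10, 0.
H has a zero eigenvalue (singular; negative semidefinite but not definite), so H is neither positive definite, negative definite, nor indefinite. The second-order test alone is inconclusive -> degen.
(Indeed, f is constant along the null direction of H through x*, so x* is not a strict local extremum.)

degen


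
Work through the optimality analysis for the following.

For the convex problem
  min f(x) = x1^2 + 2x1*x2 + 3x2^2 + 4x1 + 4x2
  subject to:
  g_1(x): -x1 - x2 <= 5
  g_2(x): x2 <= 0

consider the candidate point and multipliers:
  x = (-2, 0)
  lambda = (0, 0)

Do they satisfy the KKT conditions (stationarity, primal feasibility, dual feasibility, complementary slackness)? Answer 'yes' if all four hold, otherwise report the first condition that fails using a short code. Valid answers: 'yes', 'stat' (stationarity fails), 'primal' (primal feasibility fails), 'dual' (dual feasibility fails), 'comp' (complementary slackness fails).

Gradient of f: grad f(x) = Q x + c = (0, 0)
Constraint values g_i(x) = a_i^T x - b_i:
  g_1((-2, 0)) = -3
  g_2((-2, 0)) = 0
Stationarity residual: grad f(x) + sum_i lambda_i a_i = (0, 0)
  -> stationarity OK
Primal feasibility (all g_i <= 0): OK
Dual feasibility (all lambda_i >= 0): OK
Complementary slackness (lambda_i * g_i(x) = 0 for all i): OK

Verdict: yes, KKT holds.

yes
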